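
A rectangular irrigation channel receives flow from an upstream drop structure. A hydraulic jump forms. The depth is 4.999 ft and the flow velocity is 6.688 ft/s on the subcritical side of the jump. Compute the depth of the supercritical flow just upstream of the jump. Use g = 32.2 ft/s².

y₁ = 1.988 ft

Fr₂ = V₂/√(g·y₂) = 6.688/√(32.2×4.999) = 0.5271.
From the momentum equation (using Fr₂), y₁/y₂ = ½[√(1 + 8Fr₂²) − 1] = ½[√3.2230 − 1] = 0.3976.
y₁ = 0.3976 × 4.999 = 1.988 ft.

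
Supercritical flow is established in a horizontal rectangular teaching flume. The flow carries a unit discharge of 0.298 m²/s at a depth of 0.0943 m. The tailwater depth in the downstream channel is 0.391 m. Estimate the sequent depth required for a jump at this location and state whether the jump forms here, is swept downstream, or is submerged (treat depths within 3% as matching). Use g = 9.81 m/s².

y₂ = 0.394 m; the jump forms here

V₁ = q/y₁ = 0.298/0.0943 = 3.16 m/s. Fr₁ = V₁/√(g·y₁) = 3.16/√(9.81×0.0943) = 3.29.
From the momentum equation for a rectangular channel, y₂/y₁ = ½[√(1 + 8Fr₁²) − 1] = ½[√87.36 − 1] = 4.17.
y₂ = 4.17 × 0.0943 = 0.394 m.
Tailwater y_tw = 0.391 m: y_tw ≈ y₂, so the jump forms here.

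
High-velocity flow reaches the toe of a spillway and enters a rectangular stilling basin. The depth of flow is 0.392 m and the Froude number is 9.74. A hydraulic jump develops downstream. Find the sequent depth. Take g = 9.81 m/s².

Fr₁ = 9.74 (given).
From the momentum equation for a rectangular channel, y₂/y₁ = ½[√(1 + 8Fr₁²) − 1] = ½[√759.9 − 1] = 13.3.
y₂ = 13.3 × 0.392 = 5.21 m.

y₂ = 5.21 m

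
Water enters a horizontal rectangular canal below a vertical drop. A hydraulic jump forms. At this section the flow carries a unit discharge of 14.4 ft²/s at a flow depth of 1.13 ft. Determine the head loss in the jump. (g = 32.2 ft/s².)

V₁ = q/y₁ = 14.4/1.13 = 12.7 ft/s. Fr₁ = V₁/√(g·y₁) = 12.7/√(32.2×1.13) = 2.11.
Bélanger equation: y₂/y₁ = ½[√(1 + 8Fr₁²) − 1] = ½[√36.70 − 1] = 2.53.
y₂ = 2.53 × 1.13 = 2.86 ft.
Head loss: ΔE = (y₂ − y₁)³/(4y₁y₂) = (2.86 − 1.13)³/(4×1.13×2.86) = 5.16/12.9 = 0.399 ft.

ΔE = 0.399 ft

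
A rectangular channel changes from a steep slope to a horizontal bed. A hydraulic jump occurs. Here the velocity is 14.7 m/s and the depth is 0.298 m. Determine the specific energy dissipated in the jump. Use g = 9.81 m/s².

ΔE = 7.75 m

Fr₁ = V₁/√(g·y₁) = 14.7/√(9.81×0.298) = 8.60.
By Bélanger, y₂/y₁ = ½[√(1 + 8Fr₁²) − 1] = ½[√592.3 − 1] = 11.7.
y₂ = 11.7 × 0.298 = 3.48 m.
q = V₁·y₁ = 14.7 × 0.298 = 4.38 m²/s. V₂ = q/y₂ = 4.38/3.48 = 1.26 m/s. E₁ = y₁ + V₁²/2g = 11.3 m; E₂ = y₂ + V₂²/2g = 3.56 m. ΔE = E₁ − E₂ = 7.75 m.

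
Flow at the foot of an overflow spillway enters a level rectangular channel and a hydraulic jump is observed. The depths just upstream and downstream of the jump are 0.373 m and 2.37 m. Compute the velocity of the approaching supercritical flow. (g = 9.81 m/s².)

V₁ = 9.25 m/s

For a rectangular channel the momentum equation gives q² = ½·g·y₁·y₂·(y₁ + y₂) = ½×9.81×0.373×2.37×2.74 = 11.9.
q = √11.9 = 3.45 m²/s.
V₁ = q/y₁ = 3.45/0.373 = 9.25 m/s.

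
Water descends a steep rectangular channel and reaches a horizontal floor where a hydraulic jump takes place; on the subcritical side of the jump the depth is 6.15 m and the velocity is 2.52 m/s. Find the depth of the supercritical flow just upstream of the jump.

Fr₂ = V₂/√(g·y₂) = 2.52/√(9.81×6.15) = 0.324.
The Bélanger relation is symmetric: y₁/y₂ = ½[√(1 + 8Fr₂²) − 1] = ½[√1.842 − 1] = 0.179.
y₁ = 0.179 × 6.15 = 1.10 m.

y₁ = 1.10 m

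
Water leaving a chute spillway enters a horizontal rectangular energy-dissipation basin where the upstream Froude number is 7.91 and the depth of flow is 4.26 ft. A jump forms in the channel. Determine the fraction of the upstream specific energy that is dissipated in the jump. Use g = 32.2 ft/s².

ΔE/E₁ = 0.660 (66.0%)

Fr₁ = 7.91 (given).
Sequent-depth ratio: y₂/y₁ = ½[√(1 + 8Fr₁²) − 1] = ½[√501.5 − 1] = 10.7.
y₂ = 10.7 × 4.26 = 45.6 ft.
E₁ = y₁(1 + Fr₁²/2) = 4.26×(1 + 7.91²/2) = 138 ft. ΔE = (y₂ − y₁)³/(4y₁y₂) = 90.8 ft. ΔE/E₁ = 90.8/138 = 0.660.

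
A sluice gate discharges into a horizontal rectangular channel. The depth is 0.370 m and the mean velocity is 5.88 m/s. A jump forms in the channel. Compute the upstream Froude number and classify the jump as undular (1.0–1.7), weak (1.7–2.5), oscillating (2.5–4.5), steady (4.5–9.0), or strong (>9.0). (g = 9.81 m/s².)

Fr₁ = 3.09; oscillating jump

Fr₁ = V₁/√(g·y₁) = 5.88/√(9.81×0.370) = 3.09.
Fr₁ = 3.09 lies in the oscillating range.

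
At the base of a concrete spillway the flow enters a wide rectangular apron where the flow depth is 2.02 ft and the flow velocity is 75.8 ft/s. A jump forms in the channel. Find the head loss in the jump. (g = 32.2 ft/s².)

ΔE = 64.8 ft

Fr₁ = V₁/√(g·y₁) = 75.8/√(32.2×2.02) = 9.40.
Conjugate-depth relation: y₂/y₁ = ½[√(1 + 8Fr₁²) − 1] = ½[√707.7 − 1] = 12.8.
y₂ = 12.8 × 2.02 = 25.9 ft.
q = V₁·y₁ = 75.8 × 2.02 = 153 ft²/s. V₂ = q/y₂ = 153/25.9 = 5.92 ft/s. E₁ = y₁ + V₁²/2g = 91.2 ft; E₂ = y₂ + V₂²/2g = 26.4 ft. ΔE = E₁ − E₂ = 64.8 ft.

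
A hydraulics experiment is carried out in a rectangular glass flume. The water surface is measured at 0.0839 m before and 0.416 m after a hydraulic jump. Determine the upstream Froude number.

Fr₁ = 3.84

For a rectangular channel the momentum equation gives q² = ½·g·y₁·y₂·(y₁ + y₂) = ½×9.81×0.0839×0.416×0.500 = 0.0856.
q = √0.0856 = 0.293 m²/s.
V₁ = q/y₁ = 3.49 m/s; Fr₁ = V₁/√(g·y₁) = 3.84.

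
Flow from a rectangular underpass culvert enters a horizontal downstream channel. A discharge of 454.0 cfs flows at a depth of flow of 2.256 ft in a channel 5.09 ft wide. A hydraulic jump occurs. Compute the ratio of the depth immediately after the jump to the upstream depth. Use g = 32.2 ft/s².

y₂/y₁ = 6.079

q = Q/b = 454.0/5.09 = 89.19 ft²/s; V₁ = q/y₁ = 39.54 ft/s. Fr₁ = V₁/√(g·y₁) = 4.639.
Bélanger equation: y₂/y₁ = ½[√(1 + 8Fr₁²) − 1] = ½[√173.14 − 1] = 6.079.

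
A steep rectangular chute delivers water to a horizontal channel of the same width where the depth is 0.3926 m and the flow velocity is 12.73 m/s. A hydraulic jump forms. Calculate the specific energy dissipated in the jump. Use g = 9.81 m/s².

ΔE = 5.132 m

Fr₁ = V₁/√(g·y₁) = 12.73/√(9.81×0.3926) = 6.487.
From the momentum equation for a rectangular channel, y₂/y₁ = ½[√(1 + 8Fr₁²) − 1] = ½[√337.61 − 1] = 8.687.
y₂ = 8.687 × 0.3926 = 3.411 m.
q = V₁·y₁ = 12.73 × 0.3926 = 4.998 m²/s. V₂ = q/y₂ = 4.998/3.411 = 1.465 m/s. E₁ = y₁ + V₁²/2g = 8.652 m; E₂ = y₂ + V₂²/2g = 3.520 m. ΔE = E₁ − E₂ = 5.132 m.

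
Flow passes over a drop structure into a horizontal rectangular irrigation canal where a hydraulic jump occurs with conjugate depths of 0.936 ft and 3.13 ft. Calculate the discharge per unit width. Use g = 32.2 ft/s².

For a rectangular channel the momentum equation gives q² = ½·g·y₁·y₂·(y₁ + y₂) = ½×32.2×0.936×3.13×4.07 = 192.
q = √192 = 13.8 ft²/s.

q = 13.8 ft²/s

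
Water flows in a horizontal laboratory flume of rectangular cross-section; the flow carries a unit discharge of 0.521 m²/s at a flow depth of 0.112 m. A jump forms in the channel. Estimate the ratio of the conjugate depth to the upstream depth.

V₁ = q/y₁ = 0.521/0.112 = 4.65 m/s. Fr₁ = V₁/√(g·y₁) = 4.65/√(9.81×0.112) = 4.44.
Bélanger equation: y₂/y₁ = ½[√(1 + 8Fr₁²) − 1] = ½[√158.6 − 1] = 5.80.

y₂/y₁ = 5.80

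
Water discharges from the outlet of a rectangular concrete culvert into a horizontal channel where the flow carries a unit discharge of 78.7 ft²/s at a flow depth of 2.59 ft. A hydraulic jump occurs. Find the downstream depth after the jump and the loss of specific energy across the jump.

y₂ = 11.0 ft; ΔE = 5.17 ft

V₁ = q/y₁ = 78.7/2.59 = 30.4 ft/s. Fr₁ = V₁/√(g·y₁) = 30.4/√(32.2×2.59) = 3.33.
Bélanger equation: y₂/y₁ = ½[√(1 + 8Fr₁²) − 1] = ½[√89.57 − 1] = 4.23.
y₂ = 4.23 × 2.59 = 11.0 ft.
V₂ = q/y₂ = 78.7/11.0 = 7.18 ft/s. E₁ = y₁ + V₁²/2g = 16.9 ft; E₂ = y₂ + V₂²/2g = 11.8 ft. ΔE = E₁ − E₂ = 5.17 ft.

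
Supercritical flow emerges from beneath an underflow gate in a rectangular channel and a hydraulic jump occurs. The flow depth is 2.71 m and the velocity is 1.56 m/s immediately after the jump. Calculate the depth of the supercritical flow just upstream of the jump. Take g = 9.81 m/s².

Fr₂ = V₂/√(g·y₂) = 1.56/√(9.81×2.71) = 0.303.
The Bélanger relation is symmetric: y₁/y₂ = ½[√(1 + 8Fr₂²) − 1] = ½[√1.732 − 1] = 0.158.
y₁ = 0.158 × 2.71 = 0.428 m.

y₁ = 0.428 m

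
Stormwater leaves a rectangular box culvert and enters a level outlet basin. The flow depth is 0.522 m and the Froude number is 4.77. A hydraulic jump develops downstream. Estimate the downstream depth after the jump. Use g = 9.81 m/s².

Fr₁ = 4.77 (given).
From the momentum equation for a rectangular channel, y₂/y₁ = ½[√(1 + 8Fr₁²) − 1] = ½[√183.0 − 1] = 6.26.
y₂ = 6.26 × 0.522 = 3.27 m.

y₂ = 3.27 m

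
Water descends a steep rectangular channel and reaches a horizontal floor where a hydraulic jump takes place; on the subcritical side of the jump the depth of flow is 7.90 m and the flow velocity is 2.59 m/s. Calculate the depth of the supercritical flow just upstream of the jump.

Fr₂ = V₂/√(g·y₂) = 2.59/√(9.81×7.90) = 0.294.
Since the conjugate-depth ratio holds either way, y₁/y₂ = ½[√(1 + 8Fr₂²) − 1] = ½[√1.692 − 1] = 0.150.
y₁ = 0.150 × 7.90 = 1.19 m.

y₁ = 1.19 m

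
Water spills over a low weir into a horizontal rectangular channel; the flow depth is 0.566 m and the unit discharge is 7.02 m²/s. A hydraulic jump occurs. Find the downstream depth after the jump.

y₂ = 3.94 m

V₁ = q/y₁ = 7.02/0.566 = 12.4 m/s. Fr₁ = V₁/√(g·y₁) = 12.4/√(9.81×0.566) = 5.26.
By Bélanger, y₂/y₁ = ½[√(1 + 8Fr₁²) − 1] = ½[√222.6 − 1] = 6.96.
y₂ = 6.96 × 0.566 = 3.94 m.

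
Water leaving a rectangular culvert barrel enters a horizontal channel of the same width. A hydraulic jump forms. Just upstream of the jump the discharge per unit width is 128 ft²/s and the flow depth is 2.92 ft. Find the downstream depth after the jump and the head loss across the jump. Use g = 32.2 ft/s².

y₂ = 17.3 ft; ΔE = 14.6 ft

V₁ = q/y₁ = 128/2.92 = 43.8 ft/s. Fr₁ = V₁/√(g·y₁) = 43.8/√(32.2×2.92) = 4.52.
Conjugate-depth relation: y₂/y₁ = ½[√(1 + 8Fr₁²) − 1] = ½[√164.5 − 1] = 5.91.
y₂ = 5.91 × 2.92 = 17.3 ft.
Head loss: ΔE = (y₂ − y₁)³/(4y₁y₂) = (17.3 − 2.92)³/(4×2.92×17.3) = 2952/202 = 14.6 ft.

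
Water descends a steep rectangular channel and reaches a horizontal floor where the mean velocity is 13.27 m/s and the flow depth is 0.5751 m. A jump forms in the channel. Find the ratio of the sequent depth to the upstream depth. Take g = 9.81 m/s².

Fr₁ = V₁/√(g·y₁) = 13.27/√(9.81×0.5751) = 5.587.
By Bélanger, y₂/y₁ = ½[√(1 + 8Fr₁²) − 1] = ½[√250.70 − 1] = 7.417.

y₂/y₁ = 7.417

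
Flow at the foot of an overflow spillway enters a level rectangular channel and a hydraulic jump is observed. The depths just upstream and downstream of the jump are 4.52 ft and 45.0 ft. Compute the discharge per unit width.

q = 403 ft²/s

For a rectangular channel the momentum equation gives q² = ½·g·y₁·y₂·(y₁ + y₂) = ½×32.2×4.52×45.0×49.5 = 162165.
q = √162165 = 403 ft²/s.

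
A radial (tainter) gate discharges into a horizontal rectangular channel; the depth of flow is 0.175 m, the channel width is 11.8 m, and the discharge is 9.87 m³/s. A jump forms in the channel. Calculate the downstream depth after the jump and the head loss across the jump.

q = Q/b = 9.87/11.8 = 0.836 m²/s; V₁ = q/y₁ = 4.78 m/s. Fr₁ = V₁/√(g·y₁) = 3.65.
Sequent-depth ratio: y₂/y₁ = ½[√(1 + 8Fr₁²) − 1] = ½[√107.5 − 1] = 4.68.
y₂ = 4.68 × 0.175 = 0.820 m.
Head loss: ΔE = (y₂ − y₁)³/(4y₁y₂) = (0.820 − 0.175)³/(4×0.175×0.820) = 0.268/0.574 = 0.467 m.

y₂ = 0.820 m; ΔE = 0.467 m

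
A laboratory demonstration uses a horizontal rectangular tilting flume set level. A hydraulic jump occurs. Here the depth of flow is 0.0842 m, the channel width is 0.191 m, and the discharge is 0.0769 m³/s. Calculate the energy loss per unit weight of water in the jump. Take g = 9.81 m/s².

q = Q/b = 0.0769/0.191 = 0.403 m²/s; V₁ = q/y₁ = 4.78 m/s. Fr₁ = V₁/√(g·y₁) = 5.26.
Sequent-depth ratio: y₂/y₁ = ½[√(1 + 8Fr₁²) − 1] = ½[√222.4 − 1] = 6.96.
y₂ = 6.96 × 0.0842 = 0.586 m.
V₂ = q/y₂ = 0.403/0.586 = 0.687 m/s. E₁ = y₁ + V₁²/2g = 1.25 m; E₂ = y₂ + V₂²/2g = 0.610 m. ΔE = E₁ − E₂ = 0.640 m.

ΔE = 0.640 m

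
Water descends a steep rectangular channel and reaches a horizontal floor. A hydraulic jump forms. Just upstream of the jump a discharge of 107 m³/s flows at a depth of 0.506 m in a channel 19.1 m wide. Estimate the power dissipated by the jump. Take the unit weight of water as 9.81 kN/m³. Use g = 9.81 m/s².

q = Q/b = 107/19.1 = 5.60 m²/s; V₁ = q/y₁ = 11.1 m/s. Fr₁ = V₁/√(g·y₁) = 4.97.
By Bélanger, y₂/y₁ = ½[√(1 + 8Fr₁²) − 1] = ½[√198.5 − 1] = 6.55.
y₂ = 6.55 × 0.506 = 3.31 m.
V₂ = q/y₂ = 5.60/3.31 = 1.69 m/s. E₁ = y₁ + V₁²/2g = 6.75 m; E₂ = y₂ + V₂²/2g = 3.46 m. ΔE = E₁ − E₂ = 3.30 m.
P = γ·Q·ΔE = 9.81 × 107 × 3.30 = 3459 kW.

P = 3459 kW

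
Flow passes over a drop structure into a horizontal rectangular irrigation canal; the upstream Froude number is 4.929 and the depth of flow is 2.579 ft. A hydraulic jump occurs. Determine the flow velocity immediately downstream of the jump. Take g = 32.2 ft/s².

Fr₁ = 4.929 (given).
Bélanger equation: y₂/y₁ = ½[√(1 + 8Fr₁²) − 1] = ½[√195.36 − 1] = 6.489.
y₂ = 6.489 × 2.579 = 16.73 ft.
V₁ = Fr₁·√(g·y₁) = 4.929×√(32.2×2.579) = 44.92 ft/s; q = V₁·y₁ = 115.8 ft²/s.
V₂ = q/y₂ = 115.8/16.73 = 6.923 ft/s.

V₂ = 6.923 ft/s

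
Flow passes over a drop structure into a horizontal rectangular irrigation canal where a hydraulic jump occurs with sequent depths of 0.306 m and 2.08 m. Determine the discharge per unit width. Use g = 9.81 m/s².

For a rectangular channel the momentum equation gives q² = ½·g·y₁·y₂·(y₁ + y₂) = ½×9.81×0.306×2.08×2.39 = 7.45.
q = √7.45 = 2.73 m²/s.

q = 2.73 m²/s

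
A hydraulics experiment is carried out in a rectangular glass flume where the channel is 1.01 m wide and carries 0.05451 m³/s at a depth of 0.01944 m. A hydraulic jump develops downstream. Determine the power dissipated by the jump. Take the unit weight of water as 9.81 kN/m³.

q = Q/b = 0.05451/1.01 = 0.05397 m²/s; V₁ = q/y₁ = 2.776 m/s. Fr₁ = V₁/√(g·y₁) = 6.357.
From the momentum equation for a rectangular channel, y₂/y₁ = ½[√(1 + 8Fr₁²) − 1] = ½[√324.33 − 1] = 8.505.
y₂ = 8.505 × 0.01944 = 0.1653 m.
V₂ = q/y₂ = 0.05397/0.1653 = 0.3264 m/s. E₁ = y₁ + V₁²/2g = 0.4123 m; E₂ = y₂ + V₂²/2g = 0.1708 m. ΔE = E₁ − E₂ = 0.2415 m.
P = γ·Q·ΔE = 9.81 × 0.05451 × 0.2415 = 0.1292 kW.

P = 0.1292 kW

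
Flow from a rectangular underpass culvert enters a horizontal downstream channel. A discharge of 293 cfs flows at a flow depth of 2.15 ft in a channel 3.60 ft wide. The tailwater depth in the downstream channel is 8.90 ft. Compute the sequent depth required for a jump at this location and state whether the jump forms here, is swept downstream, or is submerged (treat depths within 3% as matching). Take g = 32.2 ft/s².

q = Q/b = 293/3.60 = 81.4 ft²/s; V₁ = q/y₁ = 37.9 ft/s. Fr₁ = V₁/√(g·y₁) = 4.55.
By Bélanger, y₂/y₁ = ½[√(1 + 8Fr₁²) − 1] = ½[√166.6 − 1] = 5.95.
y₂ = 5.95 × 2.15 = 12.8 ft.
Tailwater y_tw = 8.90 ft: y_tw < y₂, so the jump is swept downstream.

y₂ = 12.8 ft; the jump is swept downstream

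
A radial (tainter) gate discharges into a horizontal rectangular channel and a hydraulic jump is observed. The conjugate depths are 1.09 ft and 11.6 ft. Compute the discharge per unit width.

For a rectangular channel the momentum equation gives q² = ½·g·y₁·y₂·(y₁ + y₂) = ½×32.2×1.09×11.6×12.7 = 2583.
q = √2583 = 50.8 ft²/s.

q = 50.8 ft²/s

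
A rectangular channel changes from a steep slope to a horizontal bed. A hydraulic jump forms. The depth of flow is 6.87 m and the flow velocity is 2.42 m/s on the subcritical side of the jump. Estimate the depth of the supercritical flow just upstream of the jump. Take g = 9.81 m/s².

Fr₂ = V₂/√(g·y₂) = 2.42/√(9.81×6.87) = 0.295.
The Bélanger relation is symmetric: y₁/y₂ = ½[√(1 + 8Fr₂²) − 1] = ½[√1.695 − 1] = 0.151.
y₁ = 0.151 × 6.87 = 1.04 m.

y₁ = 1.04 m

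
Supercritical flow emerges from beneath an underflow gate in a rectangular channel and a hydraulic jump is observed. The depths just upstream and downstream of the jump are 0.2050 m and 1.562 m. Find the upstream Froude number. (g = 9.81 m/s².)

For a rectangular channel the momentum equation gives q² = ½·g·y₁·y₂·(y₁ + y₂) = ½×9.81×0.2050×1.562×1.767 = 2.775.
q = √2.775 = 1.666 m²/s.
V₁ = q/y₁ = 8.126 m/s; Fr₁ = V₁/√(g·y₁) = 5.730.

Fr₁ = 5.730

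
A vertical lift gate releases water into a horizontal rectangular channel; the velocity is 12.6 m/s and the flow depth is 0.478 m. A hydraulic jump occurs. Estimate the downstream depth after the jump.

Fr₁ = V₁/√(g·y₁) = 12.6/√(9.81×0.478) = 5.82.
Conjugate-depth relation: y₂/y₁ = ½[√(1 + 8Fr₁²) − 1] = ½[√271.9 − 1] = 7.74.
y₂ = 7.74 × 0.478 = 3.70 m.

y₂ = 3.70 m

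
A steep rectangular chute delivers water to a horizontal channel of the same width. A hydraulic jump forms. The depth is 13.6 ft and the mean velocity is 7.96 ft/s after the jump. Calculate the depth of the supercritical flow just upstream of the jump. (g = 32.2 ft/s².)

y₁ = 3.19 ft

Fr₂ = V₂/√(g·y₂) = 7.96/√(32.2×13.6) = 0.380.
From the momentum equation (using Fr₂), y₁/y₂ = ½[√(1 + 8Fr₂²) − 1] = ½[√2.158 − 1] = 0.234.
y₁ = 0.234 × 13.6 = 3.19 ft.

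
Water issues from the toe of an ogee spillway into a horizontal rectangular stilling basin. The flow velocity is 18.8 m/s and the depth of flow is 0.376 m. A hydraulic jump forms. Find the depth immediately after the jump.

Fr₁ = V₁/√(g·y₁) = 18.8/√(9.81×0.376) = 9.79.
Sequent-depth ratio: y₂/y₁ = ½[√(1 + 8Fr₁²) − 1] = ½[√767.6 − 1] = 13.4.
y₂ = 13.4 × 0.376 = 5.02 m.

y₂ = 5.02 m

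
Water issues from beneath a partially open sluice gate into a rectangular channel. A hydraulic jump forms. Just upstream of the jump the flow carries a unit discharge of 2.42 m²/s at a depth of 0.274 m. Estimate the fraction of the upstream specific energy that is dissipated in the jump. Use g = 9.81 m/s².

V₁ = q/y₁ = 2.42/0.274 = 8.83 m/s. Fr₁ = V₁/√(g·y₁) = 8.83/√(9.81×0.274) = 5.39.
Sequent-depth ratio: y₂/y₁ = ½[√(1 + 8Fr₁²) − 1] = ½[√233.2 − 1] = 7.13.
y₂ = 7.13 × 0.274 = 1.95 m.
E₁ = y₁ + V₁²/2g = 4.25 m. ΔE = (y₂ − y₁)³/(4y₁y₂) = 2.22 m. ΔE/E₁ = 2.22/4.25 = 0.522.

ΔE/E₁ = 0.522 (52.2%)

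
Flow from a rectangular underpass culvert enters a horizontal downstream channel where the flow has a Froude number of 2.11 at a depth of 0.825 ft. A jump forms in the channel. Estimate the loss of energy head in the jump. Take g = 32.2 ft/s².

ΔE = 0.290 ft

Fr₁ = 2.11 (given).
Conjugate-depth relation: y₂/y₁ = ½[√(1 + 8Fr₁²) − 1] = ½[√36.62 − 1] = 2.53.
y₂ = 2.53 × 0.825 = 2.08 ft.
Head loss: ΔE = (y₂ − y₁)³/(4y₁y₂) = (2.08 − 0.825)³/(4×0.825×2.08) = 1.99/6.88 = 0.290 ft.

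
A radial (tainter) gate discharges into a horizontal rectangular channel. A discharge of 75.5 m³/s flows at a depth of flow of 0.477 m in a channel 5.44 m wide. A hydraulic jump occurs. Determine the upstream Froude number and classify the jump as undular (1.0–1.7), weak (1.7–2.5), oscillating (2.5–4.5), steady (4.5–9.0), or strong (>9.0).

q = Q/b = 75.5/5.44 = 13.9 m²/s; V₁ = q/y₁ = 29.1 m/s. Fr₁ = V₁/√(g·y₁) = 13.5.
Fr₁ = 13.5 lies in the strong range.

Fr₁ = 13.5; strong jump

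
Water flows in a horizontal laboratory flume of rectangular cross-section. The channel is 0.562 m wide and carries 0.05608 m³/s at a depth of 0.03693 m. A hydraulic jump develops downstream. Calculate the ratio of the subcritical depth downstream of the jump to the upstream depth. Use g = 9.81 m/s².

y₂/y₁ = 5.868

q = Q/b = 0.05608/0.562 = 0.09979 m²/s; V₁ = q/y₁ = 2.702 m/s. Fr₁ = V₁/√(g·y₁) = 4.489.
From the momentum equation for a rectangular channel, y₂/y₁ = ½[√(1 + 8Fr₁²) − 1] = ½[√162.22 − 1] = 5.868.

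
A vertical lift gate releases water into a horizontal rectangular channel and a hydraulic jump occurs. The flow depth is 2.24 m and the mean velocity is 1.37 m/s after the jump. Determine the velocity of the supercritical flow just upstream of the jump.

Fr₂ = V₂/√(g·y₂) = 1.37/√(9.81×2.24) = 0.292.
Applying the sequent-depth relation in reverse, y₁/y₂ = ½[√(1 + 8Fr₂²) − 1] = ½[√1.683 − 1] = 0.149.
y₁ = 0.149 × 2.24 = 0.333 m.
V₁ = q/y₁ = 3.07/0.333 = 9.21 m/s.

V₁ = 9.21 m/s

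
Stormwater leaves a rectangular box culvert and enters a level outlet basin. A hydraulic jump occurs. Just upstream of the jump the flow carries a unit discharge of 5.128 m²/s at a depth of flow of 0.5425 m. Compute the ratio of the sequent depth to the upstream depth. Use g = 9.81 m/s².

y₂/y₁ = 5.316

V₁ = q/y₁ = 5.128/0.5425 = 9.453 m/s. Fr₁ = V₁/√(g·y₁) = 9.453/√(9.81×0.5425) = 4.097.
Conjugate-depth relation: y₂/y₁ = ½[√(1 + 8Fr₁²) − 1] = ½[√135.31 − 1] = 5.316.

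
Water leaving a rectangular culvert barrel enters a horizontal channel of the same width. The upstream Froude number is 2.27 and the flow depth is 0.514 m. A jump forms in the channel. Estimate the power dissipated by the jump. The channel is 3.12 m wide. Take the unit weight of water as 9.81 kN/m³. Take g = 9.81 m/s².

P = 20.1 kW

Fr₁ = 2.27 (given).
By Bélanger, y₂/y₁ = ½[√(1 + 8Fr₁²) − 1] = ½[√42.22 − 1] = 2.75.
y₂ = 2.75 × 0.514 = 1.41 m.
Head loss: ΔE = (y₂ − y₁)³/(4y₁y₂) = (1.41 − 0.514)³/(4×0.514×1.41) = 0.727/2.91 = 0.250 m.
V₁ = Fr₁·√(g·y₁) = 2.27×√(9.81×0.514) = 5.10 m/s; q = V₁·y₁ = 2.62 m²/s. Q = q·b = 2.62 × 3.12 = 8.17 m³/s. P = γ·Q·ΔE = 9.81 × 8.17 × 0.250 = 20.1 kW.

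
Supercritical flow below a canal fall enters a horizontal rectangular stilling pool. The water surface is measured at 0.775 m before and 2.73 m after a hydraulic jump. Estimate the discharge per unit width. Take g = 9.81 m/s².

q = 6.03 m²/s

For a rectangular channel the momentum equation gives q² = ½·g·y₁·y₂·(y₁ + y₂) = ½×9.81×0.775×2.73×3.50 = 36.4.
q = √36.4 = 6.03 m²/s.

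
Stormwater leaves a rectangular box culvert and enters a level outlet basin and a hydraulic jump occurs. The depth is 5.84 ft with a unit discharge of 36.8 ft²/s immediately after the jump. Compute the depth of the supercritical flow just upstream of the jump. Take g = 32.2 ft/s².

y₁ = 1.87 ft

V₂ = q/y₂ = 36.8/5.84 = 6.30 ft/s; Fr₂ = V₂/√(g·y₂) = 0.460.
The Bélanger relation is symmetric: y₁/y₂ = ½[√(1 + 8Fr₂²) − 1] = ½[√2.689 − 1] = 0.320.
y₁ = 0.320 × 5.84 = 1.87 ft.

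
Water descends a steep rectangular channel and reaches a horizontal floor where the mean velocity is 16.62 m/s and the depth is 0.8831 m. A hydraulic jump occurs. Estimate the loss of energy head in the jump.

Fr₁ = V₁/√(g·y₁) = 16.62/√(9.81×0.8831) = 5.647.
Bélanger equation: y₂/y₁ = ½[√(1 + 8Fr₁²) − 1] = ½[√256.08 − 1] = 7.501.
y₂ = 7.501 × 0.8831 = 6.624 m.
Head loss: ΔE = (y₂ − y₁)³/(4y₁y₂) = (6.624 − 0.8831)³/(4×0.8831×6.624) = 189.2/23.40 = 8.087 m.

ΔE = 8.087 m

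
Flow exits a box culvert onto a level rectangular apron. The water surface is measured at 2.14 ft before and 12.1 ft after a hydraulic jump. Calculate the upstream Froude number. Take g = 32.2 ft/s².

Fr₁ = 4.34

For a rectangular channel the momentum equation gives q² = ½·g·y₁·y₂·(y₁ + y₂) = ½×32.2×2.14×12.1×14.2 = 5937.
q = √5937 = 77.0 ft²/s.
V₁ = q/y₁ = 36.0 ft/s; Fr₁ = V₁/√(g·y₁) = 4.34.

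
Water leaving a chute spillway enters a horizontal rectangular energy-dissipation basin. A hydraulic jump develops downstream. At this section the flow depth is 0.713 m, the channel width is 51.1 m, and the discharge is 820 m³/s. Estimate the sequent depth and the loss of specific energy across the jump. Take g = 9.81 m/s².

y₂ = 8.23 m; ΔE = 18.1 m

q = Q/b = 820/51.1 = 16.0 m²/s; V₁ = q/y₁ = 22.5 m/s. Fr₁ = V₁/√(g·y₁) = 8.51.
Conjugate-depth relation: y₂/y₁ = ½[√(1 + 8Fr₁²) − 1] = ½[√580.3 − 1] = 11.5.
y₂ = 11.5 × 0.713 = 8.23 m.
Head loss: ΔE = (y₂ − y₁)³/(4y₁y₂) = (8.23 − 0.713)³/(4×0.713×8.23) = 425/23.5 = 18.1 m.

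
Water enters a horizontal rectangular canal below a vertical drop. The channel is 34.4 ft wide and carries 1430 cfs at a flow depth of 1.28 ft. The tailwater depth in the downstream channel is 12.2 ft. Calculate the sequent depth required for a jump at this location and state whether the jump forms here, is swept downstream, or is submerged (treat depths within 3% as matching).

q = Q/b = 1430/34.4 = 41.6 ft²/s; V₁ = q/y₁ = 32.5 ft/s. Fr₁ = V₁/√(g·y₁) = 5.06.
Conjugate-depth relation: y₂/y₁ = ½[√(1 + 8Fr₁²) − 1] = ½[√205.7 − 1] = 6.67.
y₂ = 6.67 × 1.28 = 8.54 ft.
Tailwater y_tw = 12.2 ft: y_tw > y₂, so the jump is submerged.

y₂ = 8.54 ft; the jump is submerged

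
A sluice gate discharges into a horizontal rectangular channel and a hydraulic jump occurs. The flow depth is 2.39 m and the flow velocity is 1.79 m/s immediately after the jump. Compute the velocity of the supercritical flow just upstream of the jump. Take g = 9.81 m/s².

V₁ = 8.01 m/s

Fr₂ = V₂/√(g·y₂) = 1.79/√(9.81×2.39) = 0.370.
From the momentum equation (using Fr₂), y₁/y₂ = ½[√(1 + 8Fr₂²) − 1] = ½[√2.093 − 1] = 0.223.
y₁ = 0.223 × 2.39 = 0.534 m.
V₁ = q/y₁ = 4.28/0.534 = 8.01 m/s.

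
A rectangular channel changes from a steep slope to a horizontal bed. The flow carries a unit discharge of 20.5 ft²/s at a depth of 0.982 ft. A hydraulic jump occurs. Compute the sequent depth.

V₁ = q/y₁ = 20.5/0.982 = 20.9 ft/s. Fr₁ = V₁/√(g·y₁) = 20.9/√(32.2×0.982) = 3.71.
Sequent-depth ratio: y₂/y₁ = ½[√(1 + 8Fr₁²) − 1] = ½[√111.3 − 1] = 4.77.
y₂ = 4.77 × 0.982 = 4.69 ft.

y₂ = 4.69 ft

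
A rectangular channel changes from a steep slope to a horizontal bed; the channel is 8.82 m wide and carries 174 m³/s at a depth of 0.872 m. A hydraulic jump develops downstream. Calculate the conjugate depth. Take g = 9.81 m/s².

q = Q/b = 174/8.82 = 19.7 m²/s; V₁ = q/y₁ = 22.6 m/s. Fr₁ = V₁/√(g·y₁) = 7.74.
Conjugate-depth relation: y₂/y₁ = ½[√(1 + 8Fr₁²) − 1] = ½[√479.7 − 1] = 10.5.
y₂ = 10.5 × 0.872 = 9.11 m.

y₂ = 9.11 m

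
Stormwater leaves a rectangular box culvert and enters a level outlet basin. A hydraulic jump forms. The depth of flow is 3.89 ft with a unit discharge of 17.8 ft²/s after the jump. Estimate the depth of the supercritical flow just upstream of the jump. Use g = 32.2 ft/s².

V₂ = q/y₂ = 17.8/3.89 = 4.58 ft/s; Fr₂ = V₂/√(g·y₂) = 0.409.
From the momentum equation (using Fr₂), y₁/y₂ = ½[√(1 + 8Fr₂²) − 1] = ½[√2.337 − 1] = 0.264.
y₁ = 0.264 × 3.89 = 1.03 ft.

y₁ = 1.03 ft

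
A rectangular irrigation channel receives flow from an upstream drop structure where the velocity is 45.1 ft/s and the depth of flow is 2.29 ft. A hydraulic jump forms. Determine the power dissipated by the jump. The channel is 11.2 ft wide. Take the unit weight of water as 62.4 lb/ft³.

Fr₁ = V₁/√(g·y₁) = 45.1/√(32.2×2.29) = 5.25.
Conjugate-depth relation: y₂/y₁ = ½[√(1 + 8Fr₁²) − 1] = ½[√221.7 − 1] = 6.94.
y₂ = 6.94 × 2.29 = 15.9 ft.
Head loss: ΔE = (y₂ − y₁)³/(4y₁y₂) = (15.9 − 2.29)³/(4×2.29×15.9) = 2522/146 = 17.3 ft.
q = V₁·y₁ = 45.1 × 2.29 = 103 ft²/s. Q = q·b = 103 × 11.2 = 1157 cfs. P = γ·Q·ΔE/550 = 62.4 × 1157 × 17.3 / 550 = 2273 hp.

P = 2273 hp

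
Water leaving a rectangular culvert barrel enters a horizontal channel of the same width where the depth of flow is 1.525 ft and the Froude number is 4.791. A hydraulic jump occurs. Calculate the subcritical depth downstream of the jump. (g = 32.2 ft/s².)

Fr₁ = 4.791 (given).
By Bélanger, y₂/y₁ = ½[√(1 + 8Fr₁²) − 1] = ½[√184.63 − 1] = 6.294.
y₂ = 6.294 × 1.525 = 9.598 ft.

y₂ = 9.598 ft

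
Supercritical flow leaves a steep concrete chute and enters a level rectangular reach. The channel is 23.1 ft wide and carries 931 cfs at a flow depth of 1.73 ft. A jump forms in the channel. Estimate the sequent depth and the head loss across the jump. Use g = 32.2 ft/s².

q = Q/b = 931/23.1 = 40.3 ft²/s; V₁ = q/y₁ = 23.3 ft/s. Fr₁ = V₁/√(g·y₁) = 3.12.
Bélanger equation: y₂/y₁ = ½[√(1 + 8Fr₁²) − 1] = ½[√78.94 − 1] = 3.94.
y₂ = 3.94 × 1.73 = 6.82 ft.
Head loss: ΔE = (y₂ − y₁)³/(4y₁y₂) = (6.82 − 1.73)³/(4×1.73×6.82) = 132/47.2 = 2.79 ft.

y₂ = 6.82 ft; ΔE = 2.79 ft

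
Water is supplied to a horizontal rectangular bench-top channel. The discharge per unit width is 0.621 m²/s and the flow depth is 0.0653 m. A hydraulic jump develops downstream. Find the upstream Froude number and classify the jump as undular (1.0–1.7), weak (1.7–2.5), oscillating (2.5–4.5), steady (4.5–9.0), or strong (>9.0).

Fr₁ = 11.9; strong jump

V₁ = q/y₁ = 0.621/0.0653 = 9.51 m/s. Fr₁ = V₁/√(g·y₁) = 9.51/√(9.81×0.0653) = 11.9.
Fr₁ = 11.9 lies in the strong range.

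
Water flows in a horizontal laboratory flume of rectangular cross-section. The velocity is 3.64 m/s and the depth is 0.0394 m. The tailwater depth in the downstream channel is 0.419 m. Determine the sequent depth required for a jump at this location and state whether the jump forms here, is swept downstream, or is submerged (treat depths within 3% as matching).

Fr₁ = V₁/√(g·y₁) = 3.64/√(9.81×0.0394) = 5.85.
Sequent-depth ratio: y₂/y₁ = ½[√(1 + 8Fr₁²) − 1] = ½[√275.2 − 1] = 7.80.
y₂ = 7.80 × 0.0394 = 0.307 m.
Tailwater y_tw = 0.419 m: y_tw > y₂, so the jump is submerged.

y₂ = 0.307 m; the jump is submerged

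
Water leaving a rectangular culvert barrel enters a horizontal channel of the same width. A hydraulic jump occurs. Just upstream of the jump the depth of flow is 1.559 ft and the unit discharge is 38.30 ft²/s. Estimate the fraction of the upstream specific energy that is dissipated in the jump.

V₁ = q/y₁ = 38.30/1.559 = 24.57 ft/s. Fr₁ = V₁/√(g·y₁) = 24.57/√(32.2×1.559) = 3.467.
Sequent-depth ratio: y₂/y₁ = ½[√(1 + 8Fr₁²) − 1] = ½[√97.182 − 1] = 4.429.
y₂ = 4.429 × 1.559 = 6.905 ft.
E₁ = y₁ + V₁²/2g = 10.93 ft. ΔE = (y₂ − y₁)³/(4y₁y₂) = 3.548 ft. ΔE/E₁ = 3.548/10.93 = 0.325.

ΔE/E₁ = 0.325 (32.5%)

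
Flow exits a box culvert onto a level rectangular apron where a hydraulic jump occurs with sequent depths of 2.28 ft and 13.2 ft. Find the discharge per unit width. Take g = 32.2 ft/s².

For a rectangular channel the momentum equation gives q² = ½·g·y₁·y₂·(y₁ + y₂) = ½×32.2×2.28×13.2×15.5 = 7501.
q = √7501 = 86.6 ft²/s.

q = 86.6 ft²/s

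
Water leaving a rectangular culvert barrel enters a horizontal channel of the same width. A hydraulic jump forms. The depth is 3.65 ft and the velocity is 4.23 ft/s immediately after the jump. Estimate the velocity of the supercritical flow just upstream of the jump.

V₁ = 17.3 ft/s

Fr₂ = V₂/√(g·y₂) = 4.23/√(32.2×3.65) = 0.390.
Since the conjugate-depth ratio holds either way, y₁/y₂ = ½[√(1 + 8Fr₂²) − 1] = ½[√2.218 − 1] = 0.245.
y₁ = 0.245 × 3.65 = 0.893 ft.
V₁ = q/y₁ = 15.4/0.893 = 17.3 ft/s.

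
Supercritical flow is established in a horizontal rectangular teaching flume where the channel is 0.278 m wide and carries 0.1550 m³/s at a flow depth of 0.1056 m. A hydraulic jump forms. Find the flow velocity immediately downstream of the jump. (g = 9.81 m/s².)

V₂ = 0.7704 m/s

q = Q/b = 0.1550/0.278 = 0.5576 m²/s; V₁ = q/y₁ = 5.280 m/s. Fr₁ = V₁/√(g·y₁) = 5.187.
Bélanger equation: y₂/y₁ = ½[√(1 + 8Fr₁²) − 1] = ½[√216.28 − 1] = 6.853.
y₂ = 6.853 × 0.1056 = 0.7237 m.
V₂ = q/y₂ = 0.5576/0.7237 = 0.7704 m/s.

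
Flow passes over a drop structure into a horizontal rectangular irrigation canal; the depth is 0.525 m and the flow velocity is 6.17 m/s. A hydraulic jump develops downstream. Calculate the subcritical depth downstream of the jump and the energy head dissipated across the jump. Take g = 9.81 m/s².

Fr₁ = V₁/√(g·y₁) = 6.17/√(9.81×0.525) = 2.72.
Bélanger equation: y₂/y₁ = ½[√(1 + 8Fr₁²) − 1] = ½[√60.13 − 1] = 3.38.
y₂ = 3.38 × 0.525 = 1.77 m.
q = V₁·y₁ = 6.17 × 0.525 = 3.24 m²/s. V₂ = q/y₂ = 3.24/1.77 = 1.83 m/s. E₁ = y₁ + V₁²/2g = 2.47 m; E₂ = y₂ + V₂²/2g = 1.94 m. ΔE = E₁ − E₂ = 0.522 m.

y₂ = 1.77 m; ΔE = 0.522 m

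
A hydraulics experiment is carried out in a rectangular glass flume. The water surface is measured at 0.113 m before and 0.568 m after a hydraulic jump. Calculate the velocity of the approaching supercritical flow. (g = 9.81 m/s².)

For a rectangular channel the momentum equation gives q² = ½·g·y₁·y₂·(y₁ + y₂) = ½×9.81×0.113×0.568×0.681 = 0.214.
q = √0.214 = 0.463 m²/s.
V₁ = q/y₁ = 0.463/0.113 = 4.10 m/s.

V₁ = 4.10 m/s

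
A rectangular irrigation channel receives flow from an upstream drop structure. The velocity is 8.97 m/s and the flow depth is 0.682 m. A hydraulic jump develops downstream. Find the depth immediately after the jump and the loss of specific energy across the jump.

Fr₁ = V₁/√(g·y₁) = 8.97/√(9.81×0.682) = 3.47.
From the momentum equation for a rectangular channel, y₂/y₁ = ½[√(1 + 8Fr₁²) − 1] = ½[√97.21 − 1] = 4.43.
y₂ = 4.43 × 0.682 = 3.02 m.
Head loss: ΔE = (y₂ − y₁)³/(4y₁y₂) = (3.02 − 0.682)³/(4×0.682×3.02) = 12.8/8.24 = 1.55 m.

y₂ = 3.02 m; ΔE = 1.55 m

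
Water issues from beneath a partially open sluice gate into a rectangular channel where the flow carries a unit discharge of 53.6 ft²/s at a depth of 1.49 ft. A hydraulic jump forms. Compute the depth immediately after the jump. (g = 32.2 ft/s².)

y₂ = 10.2 ft

V₁ = q/y₁ = 53.6/1.49 = 36.0 ft/s. Fr₁ = V₁/√(g·y₁) = 36.0/√(32.2×1.49) = 5.19.
From the momentum equation for a rectangular channel, y₂/y₁ = ½[√(1 + 8Fr₁²) − 1] = ½[√216.8 − 1] = 6.86.
y₂ = 6.86 × 1.49 = 10.2 ft.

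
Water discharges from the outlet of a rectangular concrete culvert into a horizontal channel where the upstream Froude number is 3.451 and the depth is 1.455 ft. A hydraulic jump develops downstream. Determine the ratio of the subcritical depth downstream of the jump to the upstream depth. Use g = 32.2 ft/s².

y₂/y₁ = 4.406

Fr₁ = 3.451 (given).
Conjugate-depth relation: y₂/y₁ = ½[√(1 + 8Fr₁²) − 1] = ½[√96.275 − 1] = 4.406.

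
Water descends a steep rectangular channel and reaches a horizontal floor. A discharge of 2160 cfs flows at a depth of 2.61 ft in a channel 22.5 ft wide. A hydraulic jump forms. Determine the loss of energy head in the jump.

ΔE = 9.28 ft

q = Q/b = 2160/22.5 = 96.0 ft²/s; V₁ = q/y₁ = 36.8 ft/s. Fr₁ = V₁/√(g·y₁) = 4.01.
Conjugate-depth relation: y₂/y₁ = ½[√(1 + 8Fr₁²) − 1] = ½[√129.8 − 1] = 5.20.
y₂ = 5.20 × 2.61 = 13.6 ft.
Head loss: ΔE = (y₂ − y₁)³/(4y₁y₂) = (13.6 − 2.61)³/(4×2.61×13.6) = 1314/142 = 9.28 ft.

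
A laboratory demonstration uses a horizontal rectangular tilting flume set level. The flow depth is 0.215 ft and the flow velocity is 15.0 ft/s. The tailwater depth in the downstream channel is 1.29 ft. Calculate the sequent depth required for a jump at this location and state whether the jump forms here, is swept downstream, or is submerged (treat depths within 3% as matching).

Fr₁ = V₁/√(g·y₁) = 15.0/√(32.2×0.215) = 5.70.
By Bélanger, y₂/y₁ = ½[√(1 + 8Fr₁²) − 1] = ½[√261.0 − 1] = 7.58.
y₂ = 7.58 × 0.215 = 1.63 ft.
Tailwater y_tw = 1.29 ft: y_tw < y₂, so the jump is swept downstream.

y₂ = 1.63 ft; the jump is swept downstream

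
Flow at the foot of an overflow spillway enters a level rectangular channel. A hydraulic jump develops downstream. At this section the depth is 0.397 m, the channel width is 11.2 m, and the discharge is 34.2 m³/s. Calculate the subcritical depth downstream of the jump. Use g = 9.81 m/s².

q = Q/b = 34.2/11.2 = 3.05 m²/s; V₁ = q/y₁ = 7.69 m/s. Fr₁ = V₁/√(g·y₁) = 3.90.
Conjugate-depth relation: y₂/y₁ = ½[√(1 + 8Fr₁²) − 1] = ½[√122.5 − 1] = 5.03.
y₂ = 5.03 × 0.397 = 2.00 m.

y₂ = 2.00 m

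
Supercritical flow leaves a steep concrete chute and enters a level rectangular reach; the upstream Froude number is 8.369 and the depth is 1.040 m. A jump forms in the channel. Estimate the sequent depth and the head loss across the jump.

Fr₁ = 8.369 (given).
Sequent-depth ratio: y₂/y₁ = ½[√(1 + 8Fr₁²) − 1] = ½[√561.32 − 1] = 11.35.
y₂ = 11.35 × 1.040 = 11.80 m.
V₁ = Fr₁·√(g·y₁) = 8.369×√(9.81×1.040) = 26.73 m/s; q = V₁·y₁ = 27.80 m²/s. V₂ = q/y₂ = 27.80/11.80 = 2.356 m/s. E₁ = y₁ + V₁²/2g = 37.46 m; E₂ = y₂ + V₂²/2g = 12.08 m. ΔE = E₁ − E₂ = 25.38 m.

y₂ = 11.80 m; ΔE = 25.38 m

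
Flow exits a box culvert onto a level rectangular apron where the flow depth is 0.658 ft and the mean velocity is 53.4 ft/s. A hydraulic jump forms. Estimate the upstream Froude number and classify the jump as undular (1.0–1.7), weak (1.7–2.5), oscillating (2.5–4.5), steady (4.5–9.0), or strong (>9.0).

Fr₁ = 11.6; strong jump

Fr₁ = V₁/√(g·y₁) = 53.4/√(32.2×0.658) = 11.6.
Fr₁ = 11.6 lies in the strong range.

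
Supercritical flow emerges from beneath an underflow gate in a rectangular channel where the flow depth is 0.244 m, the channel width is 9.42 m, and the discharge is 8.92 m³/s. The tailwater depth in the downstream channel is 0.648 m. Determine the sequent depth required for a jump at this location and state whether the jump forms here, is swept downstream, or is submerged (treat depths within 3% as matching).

y₂ = 0.752 m; the jump is swept downstream

q = Q/b = 8.92/9.42 = 0.947 m²/s; V₁ = q/y₁ = 3.88 m/s. Fr₁ = V₁/√(g·y₁) = 2.51.
Bélanger equation: y₂/y₁ = ½[√(1 + 8Fr₁²) − 1] = ½[√51.34 − 1] = 3.08.
y₂ = 3.08 × 0.244 = 0.752 m.
Tailwater y_tw = 0.648 m: y_tw < y₂, so the jump is swept downstream.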